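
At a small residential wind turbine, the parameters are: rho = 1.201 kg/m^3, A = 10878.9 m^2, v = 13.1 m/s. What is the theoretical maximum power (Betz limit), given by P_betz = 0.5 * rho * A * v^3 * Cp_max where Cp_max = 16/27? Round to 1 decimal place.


The Betz coefficient Cp_max = 16/27 = 0.5926
v^3 = 13.1^3 = 2248.091
P_betz = 0.5 * rho * A * v^3 * Cp_max
P_betz = 0.5 * 1.201 * 10878.9 * 2248.091 * 0.5926
P_betz = 8702982.3 W

8702982.3


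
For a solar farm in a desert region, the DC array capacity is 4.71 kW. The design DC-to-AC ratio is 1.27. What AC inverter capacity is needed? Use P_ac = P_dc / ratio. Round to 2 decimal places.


The inverter AC capacity is determined by the DC/AC ratio.
Given: P_dc = 4.71 kW, DC/AC ratio = 1.27
P_ac = P_dc / ratio = 4.71 / 1.27
P_ac = 3.71 kW

3.71


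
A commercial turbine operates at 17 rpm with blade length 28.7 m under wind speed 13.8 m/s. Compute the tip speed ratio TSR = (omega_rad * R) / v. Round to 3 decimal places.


Convert rotational speed to rad/s:
  omega = 17 * 2 * pi / 60 = 1.7802 rad/s
Compute tip speed:
  v_tip = omega * R = 1.7802 * 28.7 = 51.093 m/s
Tip speed ratio:
  TSR = v_tip / v_wind = 51.093 / 13.8 = 3.702

3.702


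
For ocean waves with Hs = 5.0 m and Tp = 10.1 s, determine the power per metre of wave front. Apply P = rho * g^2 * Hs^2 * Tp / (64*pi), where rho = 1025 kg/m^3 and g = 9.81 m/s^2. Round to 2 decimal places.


Apply wave power formula:
  g^2 = 9.81^2 = 96.2361
  Hs^2 = 5.0^2 = 25.0
  Numerator = rho * g^2 * Hs^2 * Tp = 1025 * 96.2361 * 25.0 * 10.1 = 24907105.63
  Denominator = 64 * pi = 201.0619
  P = 24907105.63 / 201.0619 = 123877.78 W/m

123877.78


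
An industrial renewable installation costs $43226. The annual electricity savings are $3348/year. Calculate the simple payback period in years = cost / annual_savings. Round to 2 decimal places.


Simple payback period = initial cost / annual savings
Payback = 43226 / 3348
Payback = 12.91 years

12.91


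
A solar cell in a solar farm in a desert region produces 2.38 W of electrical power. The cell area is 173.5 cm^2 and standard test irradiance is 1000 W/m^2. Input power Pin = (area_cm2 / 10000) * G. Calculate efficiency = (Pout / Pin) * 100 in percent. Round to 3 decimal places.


First compute the input power:
  Pin = area_cm2 / 10000 * G = 173.5 / 10000 * 1000 = 17.35 W
Then compute efficiency:
  Efficiency = (Pout / Pin) * 100 = (2.38 / 17.35) * 100
  Efficiency = 13.718%

13.718


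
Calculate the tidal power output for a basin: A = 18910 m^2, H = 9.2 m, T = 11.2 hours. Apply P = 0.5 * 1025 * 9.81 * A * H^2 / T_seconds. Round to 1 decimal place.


Convert period to seconds: T = 11.2 * 3600 = 40320.0 s
H^2 = 9.2^2 = 84.64
P = 0.5 * rho * g * A * H^2 / T
P = 0.5 * 1025 * 9.81 * 18910 * 84.64 / 40320.0
P = 199576.6 W

199576.6


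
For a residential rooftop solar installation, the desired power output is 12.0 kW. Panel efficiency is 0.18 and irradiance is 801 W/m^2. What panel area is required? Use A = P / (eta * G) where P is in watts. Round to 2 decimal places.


Convert target power to watts: P = 12.0 * 1000 = 12000.0 W
Compute denominator: eta * G = 0.18 * 801 = 144.18
Required area A = P / (eta * G) = 12000.0 / 144.18
A = 83.23 m^2

83.23


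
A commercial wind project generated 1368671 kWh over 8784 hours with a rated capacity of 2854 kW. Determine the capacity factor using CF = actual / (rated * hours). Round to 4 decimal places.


Capacity factor = actual output / maximum possible output
Maximum possible = rated * hours = 2854 * 8784 = 25069536 kWh
CF = 1368671 / 25069536
CF = 0.0546

0.0546


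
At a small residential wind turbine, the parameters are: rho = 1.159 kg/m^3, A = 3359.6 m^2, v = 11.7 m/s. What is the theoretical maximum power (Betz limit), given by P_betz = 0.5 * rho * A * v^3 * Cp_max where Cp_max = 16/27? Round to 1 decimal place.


The Betz coefficient Cp_max = 16/27 = 0.5926
v^3 = 11.7^3 = 1601.613
P_betz = 0.5 * rho * A * v^3 * Cp_max
P_betz = 0.5 * 1.159 * 3359.6 * 1601.613 * 0.5926
P_betz = 1847799.4 W

1847799.4


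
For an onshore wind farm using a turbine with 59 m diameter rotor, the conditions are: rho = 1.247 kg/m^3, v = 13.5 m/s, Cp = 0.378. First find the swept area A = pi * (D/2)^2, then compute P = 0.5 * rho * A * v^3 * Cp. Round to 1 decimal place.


Step 1 -- Compute swept area:
  A = pi * (D/2)^2 = pi * (59/2)^2 = 2733.97 m^2
Step 2 -- Apply wind power equation:
  P = 0.5 * rho * A * v^3 * Cp
  v^3 = 13.5^3 = 2460.375
  P = 0.5 * 1.247 * 2733.97 * 2460.375 * 0.378
  P = 1585343.8 W

1585343.8


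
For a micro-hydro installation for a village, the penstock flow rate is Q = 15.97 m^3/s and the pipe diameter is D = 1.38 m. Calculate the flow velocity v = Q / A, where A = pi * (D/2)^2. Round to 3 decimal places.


Compute pipe cross-sectional area:
  A = pi * (D/2)^2 = pi * (1.38/2)^2 = 1.4957 m^2
Calculate velocity:
  v = Q / A = 15.97 / 1.4957
  v = 10.677 m/s

10.677


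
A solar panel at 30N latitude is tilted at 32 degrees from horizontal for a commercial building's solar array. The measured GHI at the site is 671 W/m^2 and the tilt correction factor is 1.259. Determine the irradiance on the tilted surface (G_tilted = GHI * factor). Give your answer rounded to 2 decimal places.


Identify the given values:
  GHI = 671 W/m^2, tilt correction factor = 1.259
Apply the formula G_tilted = GHI * factor:
  G_tilted = 671 * 1.259
  G_tilted = 844.79 W/m^2

844.79


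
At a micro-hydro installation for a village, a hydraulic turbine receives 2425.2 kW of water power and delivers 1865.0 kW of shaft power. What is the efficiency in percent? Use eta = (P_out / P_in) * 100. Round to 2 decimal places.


Turbine efficiency = (output power / input power) * 100
eta = (1865.0 / 2425.2) * 100
eta = 76.90%

76.90


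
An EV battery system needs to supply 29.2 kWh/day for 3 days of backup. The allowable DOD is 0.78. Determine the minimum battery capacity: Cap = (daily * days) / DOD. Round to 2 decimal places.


Total energy needed = daily * days = 29.2 * 3 = 87.6 kWh
Account for depth of discharge:
  Cap = total_energy / DOD = 87.6 / 0.78
  Cap = 112.31 kWh

112.31


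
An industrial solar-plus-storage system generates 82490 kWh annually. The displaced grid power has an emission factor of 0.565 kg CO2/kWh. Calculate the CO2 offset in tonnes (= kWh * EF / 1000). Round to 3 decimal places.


CO2 offset in kg = generation * emission_factor
CO2 offset = 82490 * 0.565 = 46606.85 kg
Convert to tonnes:
  CO2 offset = 46606.85 / 1000 = 46.607 tonnes

46.607


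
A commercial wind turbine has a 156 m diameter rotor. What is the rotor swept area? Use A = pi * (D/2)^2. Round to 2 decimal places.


Compute the rotor radius:
  r = D / 2 = 156 / 2 = 78.0 m
Calculate swept area:
  A = pi * r^2 = pi * 78.0^2
  A = 19113.45 m^2

19113.45


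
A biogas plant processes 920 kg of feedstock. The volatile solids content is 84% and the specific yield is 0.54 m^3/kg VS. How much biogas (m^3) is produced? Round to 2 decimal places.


Compute volatile solids:
  VS = mass * VS_fraction = 920 * 0.84 = 772.8 kg
Calculate biogas volume:
  Biogas = VS * specific_yield = 772.8 * 0.54
  Biogas = 417.31 m^3

417.31


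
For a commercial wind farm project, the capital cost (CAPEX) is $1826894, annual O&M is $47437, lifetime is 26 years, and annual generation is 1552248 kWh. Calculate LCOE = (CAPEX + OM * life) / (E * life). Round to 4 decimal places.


Total cost = CAPEX + OM * lifetime = 1826894 + 47437 * 26 = 1826894 + 1233362 = 3060256
Total generation = annual * lifetime = 1552248 * 26 = 40358448 kWh
LCOE = 3060256 / 40358448
LCOE = 0.0758 $/kWh

0.0758


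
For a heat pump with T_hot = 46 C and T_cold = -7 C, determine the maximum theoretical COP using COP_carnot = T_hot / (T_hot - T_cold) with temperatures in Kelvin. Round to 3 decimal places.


Convert to Kelvin:
  T_hot = 46 + 273.15 = 319.15 K
  T_cold = -7 + 273.15 = 266.15 K
Apply Carnot COP formula:
  COP = T_hot_K / (T_hot_K - T_cold_K) = 319.15 / 53.0
  COP = 6.022

6.022


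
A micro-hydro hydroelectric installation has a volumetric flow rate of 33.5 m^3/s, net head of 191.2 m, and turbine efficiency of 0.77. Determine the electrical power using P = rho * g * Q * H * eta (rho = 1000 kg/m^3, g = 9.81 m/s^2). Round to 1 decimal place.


Apply the hydropower formula P = rho * g * Q * H * eta
rho * g = 1000 * 9.81 = 9810.0
P = 9810.0 * 33.5 * 191.2 * 0.77
P = 48382959.2 W

48382959.2


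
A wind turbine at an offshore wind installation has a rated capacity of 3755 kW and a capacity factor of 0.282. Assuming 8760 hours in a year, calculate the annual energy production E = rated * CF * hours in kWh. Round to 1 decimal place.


Annual energy = rated_kW * capacity_factor * hours_per_year
Given: P_rated = 3755 kW, CF = 0.282, hours = 8760
E = 3755 * 0.282 * 8760
E = 9276051.6 kWh

9276051.6


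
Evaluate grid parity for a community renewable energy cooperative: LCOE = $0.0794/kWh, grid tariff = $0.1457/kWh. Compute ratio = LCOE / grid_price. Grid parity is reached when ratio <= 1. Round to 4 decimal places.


Compare LCOE to grid price:
  LCOE = $0.0794/kWh, Grid price = $0.1457/kWh
  Ratio = LCOE / grid_price = 0.0794 / 0.1457 = 0.5450
  Grid parity achieved (ratio <= 1)? yes

0.5450


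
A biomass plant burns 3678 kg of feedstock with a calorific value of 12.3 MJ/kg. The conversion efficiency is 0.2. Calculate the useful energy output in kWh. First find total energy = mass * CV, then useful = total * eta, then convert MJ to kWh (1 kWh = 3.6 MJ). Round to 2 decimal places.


Total energy = mass * CV = 3678 * 12.3 = 45239.4 MJ
Useful energy = total * eta = 45239.4 * 0.2 = 9047.88 MJ
Convert to kWh: 9047.88 / 3.6
Useful energy = 2513.30 kWh

2513.30


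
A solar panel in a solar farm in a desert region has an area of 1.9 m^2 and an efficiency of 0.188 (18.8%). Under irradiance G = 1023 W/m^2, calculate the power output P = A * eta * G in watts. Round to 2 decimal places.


Use the solar power formula P = A * eta * G.
Given: A = 1.9 m^2, eta = 0.188, G = 1023 W/m^2
P = 1.9 * 0.188 * 1023
P = 365.42 W

365.42


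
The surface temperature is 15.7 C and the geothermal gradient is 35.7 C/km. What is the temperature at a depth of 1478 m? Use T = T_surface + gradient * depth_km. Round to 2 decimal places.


Convert depth to km: 1478 / 1000 = 1.478 km
Temperature increase = gradient * depth_km = 35.7 * 1.478 = 52.76 C
Temperature at depth = T_surface + delta_T = 15.7 + 52.76
T = 68.46 C

68.46


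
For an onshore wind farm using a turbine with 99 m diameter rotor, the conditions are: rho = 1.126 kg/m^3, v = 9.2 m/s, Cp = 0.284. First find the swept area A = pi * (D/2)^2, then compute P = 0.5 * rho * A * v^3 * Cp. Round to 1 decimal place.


Step 1 -- Compute swept area:
  A = pi * (D/2)^2 = pi * (99/2)^2 = 7697.69 m^2
Step 2 -- Apply wind power equation:
  P = 0.5 * rho * A * v^3 * Cp
  v^3 = 9.2^3 = 778.688
  P = 0.5 * 1.126 * 7697.69 * 778.688 * 0.284
  P = 958408.1 W

958408.1


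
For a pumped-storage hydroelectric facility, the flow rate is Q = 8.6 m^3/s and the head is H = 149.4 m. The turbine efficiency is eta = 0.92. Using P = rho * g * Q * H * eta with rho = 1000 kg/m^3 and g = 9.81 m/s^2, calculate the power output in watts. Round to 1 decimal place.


Apply the hydropower formula P = rho * g * Q * H * eta
rho * g = 1000 * 9.81 = 9810.0
P = 9810.0 * 8.6 * 149.4 * 0.92
P = 11595938.0 W

11595938.0


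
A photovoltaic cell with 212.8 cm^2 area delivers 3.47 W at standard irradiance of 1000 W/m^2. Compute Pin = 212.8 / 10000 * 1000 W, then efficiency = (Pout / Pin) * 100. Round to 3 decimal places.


First compute the input power:
  Pin = area_cm2 / 10000 * G = 212.8 / 10000 * 1000 = 21.28 W
Then compute efficiency:
  Efficiency = (Pout / Pin) * 100 = (3.47 / 21.28) * 100
  Efficiency = 16.306%

16.306


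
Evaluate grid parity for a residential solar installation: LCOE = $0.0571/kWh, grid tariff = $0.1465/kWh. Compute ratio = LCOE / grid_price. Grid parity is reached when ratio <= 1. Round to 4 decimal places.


Compare LCOE to grid price:
  LCOE = $0.0571/kWh, Grid price = $0.1465/kWh
  Ratio = LCOE / grid_price = 0.0571 / 0.1465 = 0.3898
  Grid parity achieved (ratio <= 1)? yes

0.3898


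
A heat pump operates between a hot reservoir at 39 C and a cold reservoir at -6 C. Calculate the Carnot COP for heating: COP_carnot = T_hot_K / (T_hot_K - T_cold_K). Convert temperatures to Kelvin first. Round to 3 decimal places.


Convert to Kelvin:
  T_hot = 39 + 273.15 = 312.15 K
  T_cold = -6 + 273.15 = 267.15 K
Apply Carnot COP formula:
  COP = T_hot_K / (T_hot_K - T_cold_K) = 312.15 / 45.0
  COP = 6.937

6.937


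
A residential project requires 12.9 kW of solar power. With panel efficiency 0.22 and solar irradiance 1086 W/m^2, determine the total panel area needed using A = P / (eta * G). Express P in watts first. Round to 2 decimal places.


Convert target power to watts: P = 12.9 * 1000 = 12900.0 W
Compute denominator: eta * G = 0.22 * 1086 = 238.92
Required area A = P / (eta * G) = 12900.0 / 238.92
A = 53.99 m^2

53.99


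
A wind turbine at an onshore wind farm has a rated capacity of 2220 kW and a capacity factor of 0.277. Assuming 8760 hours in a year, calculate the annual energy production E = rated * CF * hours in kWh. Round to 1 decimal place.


Annual energy = rated_kW * capacity_factor * hours_per_year
Given: P_rated = 2220 kW, CF = 0.277, hours = 8760
E = 2220 * 0.277 * 8760
E = 5386874.4 kWh

5386874.4


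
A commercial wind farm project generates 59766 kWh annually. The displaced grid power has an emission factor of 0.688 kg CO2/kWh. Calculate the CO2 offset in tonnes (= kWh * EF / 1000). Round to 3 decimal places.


CO2 offset in kg = generation * emission_factor
CO2 offset = 59766 * 0.688 = 41119.01 kg
Convert to tonnes:
  CO2 offset = 41119.01 / 1000 = 41.119 tonnes

41.119


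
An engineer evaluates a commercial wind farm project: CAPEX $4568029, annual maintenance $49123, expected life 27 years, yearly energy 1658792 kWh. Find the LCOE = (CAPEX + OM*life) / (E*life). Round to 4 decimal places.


Total cost = CAPEX + OM * lifetime = 4568029 + 49123 * 27 = 4568029 + 1326321 = 5894350
Total generation = annual * lifetime = 1658792 * 27 = 44787384 kWh
LCOE = 5894350 / 44787384
LCOE = 0.1316 $/kWh

0.1316


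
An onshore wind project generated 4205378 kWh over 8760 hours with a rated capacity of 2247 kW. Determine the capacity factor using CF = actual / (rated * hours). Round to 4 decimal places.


Capacity factor = actual output / maximum possible output
Maximum possible = rated * hours = 2247 * 8760 = 19683720 kWh
CF = 4205378 / 19683720
CF = 0.2136

0.2136


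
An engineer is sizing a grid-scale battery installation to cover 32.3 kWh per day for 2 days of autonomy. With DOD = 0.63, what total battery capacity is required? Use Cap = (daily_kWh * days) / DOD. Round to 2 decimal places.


Total energy needed = daily * days = 32.3 * 2 = 64.6 kWh
Account for depth of discharge:
  Cap = total_energy / DOD = 64.6 / 0.63
  Cap = 102.54 kWh

102.54


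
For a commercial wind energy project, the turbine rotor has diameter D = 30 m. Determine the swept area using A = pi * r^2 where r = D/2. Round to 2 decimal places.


Compute the rotor radius:
  r = D / 2 = 30 / 2 = 15.0 m
Calculate swept area:
  A = pi * r^2 = pi * 15.0^2
  A = 706.86 m^2

706.86


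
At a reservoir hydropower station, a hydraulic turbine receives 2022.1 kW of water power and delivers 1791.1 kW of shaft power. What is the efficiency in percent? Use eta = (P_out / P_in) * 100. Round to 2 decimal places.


Turbine efficiency = (output power / input power) * 100
eta = (1791.1 / 2022.1) * 100
eta = 88.58%

88.58


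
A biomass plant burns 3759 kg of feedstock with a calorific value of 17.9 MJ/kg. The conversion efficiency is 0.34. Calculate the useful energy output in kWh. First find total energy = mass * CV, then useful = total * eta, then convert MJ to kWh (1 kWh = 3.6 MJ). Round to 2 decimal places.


Total energy = mass * CV = 3759 * 17.9 = 67286.1 MJ
Useful energy = total * eta = 67286.1 * 0.34 = 22877.27 MJ
Convert to kWh: 22877.27 / 3.6
Useful energy = 6354.80 kWh

6354.80


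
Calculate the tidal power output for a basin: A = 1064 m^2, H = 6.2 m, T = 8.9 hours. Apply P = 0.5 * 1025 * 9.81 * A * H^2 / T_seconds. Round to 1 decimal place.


Convert period to seconds: T = 8.9 * 3600 = 32040.0 s
H^2 = 6.2^2 = 38.44
P = 0.5 * rho * g * A * H^2 / T
P = 0.5 * 1025 * 9.81 * 1064 * 38.44 / 32040.0
P = 6417.9 W

6417.9


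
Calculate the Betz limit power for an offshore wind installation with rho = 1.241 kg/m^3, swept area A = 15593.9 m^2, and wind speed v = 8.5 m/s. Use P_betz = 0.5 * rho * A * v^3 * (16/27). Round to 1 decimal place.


The Betz coefficient Cp_max = 16/27 = 0.5926
v^3 = 8.5^3 = 614.125
P_betz = 0.5 * rho * A * v^3 * Cp_max
P_betz = 0.5 * 1.241 * 15593.9 * 614.125 * 0.5926
P_betz = 3521352.7 W

3521352.7


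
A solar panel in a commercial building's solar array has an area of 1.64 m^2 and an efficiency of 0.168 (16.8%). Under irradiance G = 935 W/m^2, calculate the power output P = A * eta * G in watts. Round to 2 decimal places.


Use the solar power formula P = A * eta * G.
Given: A = 1.64 m^2, eta = 0.168, G = 935 W/m^2
P = 1.64 * 0.168 * 935
P = 257.61 W

257.61


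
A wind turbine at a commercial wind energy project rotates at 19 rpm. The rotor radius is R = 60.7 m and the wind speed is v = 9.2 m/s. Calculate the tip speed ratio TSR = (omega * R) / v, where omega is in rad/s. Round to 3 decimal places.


Convert rotational speed to rad/s:
  omega = 19 * 2 * pi / 60 = 1.9897 rad/s
Compute tip speed:
  v_tip = omega * R = 1.9897 * 60.7 = 120.773 m/s
Tip speed ratio:
  TSR = v_tip / v_wind = 120.773 / 9.2 = 13.128

13.128


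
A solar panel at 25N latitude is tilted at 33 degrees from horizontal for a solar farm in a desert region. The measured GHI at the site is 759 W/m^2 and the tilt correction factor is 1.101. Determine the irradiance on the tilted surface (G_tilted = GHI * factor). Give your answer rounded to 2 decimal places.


Identify the given values:
  GHI = 759 W/m^2, tilt correction factor = 1.101
Apply the formula G_tilted = GHI * factor:
  G_tilted = 759 * 1.101
  G_tilted = 835.66 W/m^2

835.66


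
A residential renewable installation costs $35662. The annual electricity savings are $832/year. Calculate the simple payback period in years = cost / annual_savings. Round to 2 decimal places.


Simple payback period = initial cost / annual savings
Payback = 35662 / 832
Payback = 42.86 years

42.86


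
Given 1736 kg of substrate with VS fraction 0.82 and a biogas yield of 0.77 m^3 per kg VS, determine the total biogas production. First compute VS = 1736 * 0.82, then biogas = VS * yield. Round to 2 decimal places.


Compute volatile solids:
  VS = mass * VS_fraction = 1736 * 0.82 = 1423.52 kg
Calculate biogas volume:
  Biogas = VS * specific_yield = 1423.52 * 0.77
  Biogas = 1096.11 m^3

1096.11


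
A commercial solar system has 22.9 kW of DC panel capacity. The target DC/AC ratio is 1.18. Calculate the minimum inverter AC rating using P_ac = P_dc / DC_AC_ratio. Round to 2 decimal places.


The inverter AC capacity is determined by the DC/AC ratio.
Given: P_dc = 22.9 kW, DC/AC ratio = 1.18
P_ac = P_dc / ratio = 22.9 / 1.18
P_ac = 19.41 kW

19.41


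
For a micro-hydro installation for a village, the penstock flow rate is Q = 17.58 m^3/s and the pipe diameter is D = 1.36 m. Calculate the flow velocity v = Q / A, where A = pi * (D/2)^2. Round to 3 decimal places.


Compute pipe cross-sectional area:
  A = pi * (D/2)^2 = pi * (1.36/2)^2 = 1.4527 m^2
Calculate velocity:
  v = Q / A = 17.58 / 1.4527
  v = 12.102 m/s

12.102


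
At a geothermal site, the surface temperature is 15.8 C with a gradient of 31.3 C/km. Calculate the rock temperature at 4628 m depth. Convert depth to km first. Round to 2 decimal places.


Convert depth to km: 4628 / 1000 = 4.628 km
Temperature increase = gradient * depth_km = 31.3 * 4.628 = 144.86 C
Temperature at depth = T_surface + delta_T = 15.8 + 144.86
T = 160.66 C

160.66


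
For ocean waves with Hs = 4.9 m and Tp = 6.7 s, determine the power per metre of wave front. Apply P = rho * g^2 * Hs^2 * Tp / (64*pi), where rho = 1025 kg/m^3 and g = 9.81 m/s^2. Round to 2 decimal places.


Apply wave power formula:
  g^2 = 9.81^2 = 96.2361
  Hs^2 = 4.9^2 = 24.01
  Numerator = rho * g^2 * Hs^2 * Tp = 1025 * 96.2361 * 24.01 * 6.7 = 15868243.02
  Denominator = 64 * pi = 201.0619
  P = 15868243.02 / 201.0619 = 78922.17 W/m

78922.17


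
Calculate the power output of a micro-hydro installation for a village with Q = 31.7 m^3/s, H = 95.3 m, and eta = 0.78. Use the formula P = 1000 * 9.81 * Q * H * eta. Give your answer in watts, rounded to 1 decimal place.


Apply the hydropower formula P = rho * g * Q * H * eta
rho * g = 1000 * 9.81 = 9810.0
P = 9810.0 * 31.7 * 95.3 * 0.78
P = 23116164.3 W

23116164.3


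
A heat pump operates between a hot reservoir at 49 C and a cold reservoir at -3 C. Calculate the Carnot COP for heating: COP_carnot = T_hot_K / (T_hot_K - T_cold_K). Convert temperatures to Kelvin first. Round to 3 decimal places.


Convert to Kelvin:
  T_hot = 49 + 273.15 = 322.15 K
  T_cold = -3 + 273.15 = 270.15 K
Apply Carnot COP formula:
  COP = T_hot_K / (T_hot_K - T_cold_K) = 322.15 / 52.0
  COP = 6.195

6.195


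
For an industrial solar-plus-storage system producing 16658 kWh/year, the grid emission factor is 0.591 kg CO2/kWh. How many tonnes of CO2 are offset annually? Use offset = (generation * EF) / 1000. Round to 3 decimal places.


CO2 offset in kg = generation * emission_factor
CO2 offset = 16658 * 0.591 = 9844.88 kg
Convert to tonnes:
  CO2 offset = 9844.88 / 1000 = 9.845 tonnes

9.845


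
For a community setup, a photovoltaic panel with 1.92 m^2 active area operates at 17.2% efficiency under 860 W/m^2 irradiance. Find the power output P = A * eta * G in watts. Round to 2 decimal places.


Use the solar power formula P = A * eta * G.
Given: A = 1.92 m^2, eta = 0.172, G = 860 W/m^2
P = 1.92 * 0.172 * 860
P = 284.01 W

284.01


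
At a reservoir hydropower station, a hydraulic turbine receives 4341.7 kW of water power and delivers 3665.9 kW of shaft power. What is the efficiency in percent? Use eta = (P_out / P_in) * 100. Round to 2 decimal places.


Turbine efficiency = (output power / input power) * 100
eta = (3665.9 / 4341.7) * 100
eta = 84.43%

84.43


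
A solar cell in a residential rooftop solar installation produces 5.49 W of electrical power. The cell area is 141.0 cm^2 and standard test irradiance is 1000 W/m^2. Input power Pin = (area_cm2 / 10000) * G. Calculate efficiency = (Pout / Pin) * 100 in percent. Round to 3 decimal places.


First compute the input power:
  Pin = area_cm2 / 10000 * G = 141.0 / 10000 * 1000 = 14.1 W
Then compute efficiency:
  Efficiency = (Pout / Pin) * 100 = (5.49 / 14.1) * 100
  Efficiency = 38.936%

38.936


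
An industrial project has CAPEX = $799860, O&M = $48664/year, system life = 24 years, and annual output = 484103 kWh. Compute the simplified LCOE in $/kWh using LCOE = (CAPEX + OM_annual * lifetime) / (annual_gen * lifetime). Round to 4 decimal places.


Total cost = CAPEX + OM * lifetime = 799860 + 48664 * 24 = 799860 + 1167936 = 1967796
Total generation = annual * lifetime = 484103 * 24 = 11618472 kWh
LCOE = 1967796 / 11618472
LCOE = 0.1694 $/kWh

0.1694


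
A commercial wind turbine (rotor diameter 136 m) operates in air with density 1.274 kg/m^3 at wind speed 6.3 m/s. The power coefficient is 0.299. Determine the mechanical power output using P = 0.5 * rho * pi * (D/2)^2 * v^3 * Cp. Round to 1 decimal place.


Step 1 -- Compute swept area:
  A = pi * (D/2)^2 = pi * (136/2)^2 = 14526.72 m^2
Step 2 -- Apply wind power equation:
  P = 0.5 * rho * A * v^3 * Cp
  v^3 = 6.3^3 = 250.047
  P = 0.5 * 1.274 * 14526.72 * 250.047 * 0.299
  P = 691830.9 W

691830.9


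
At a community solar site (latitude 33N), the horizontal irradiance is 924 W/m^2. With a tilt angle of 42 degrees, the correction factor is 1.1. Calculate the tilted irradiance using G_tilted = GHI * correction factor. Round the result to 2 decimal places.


Identify the given values:
  GHI = 924 W/m^2, tilt correction factor = 1.1
Apply the formula G_tilted = GHI * factor:
  G_tilted = 924 * 1.1
  G_tilted = 1016.40 W/m^2

1016.40


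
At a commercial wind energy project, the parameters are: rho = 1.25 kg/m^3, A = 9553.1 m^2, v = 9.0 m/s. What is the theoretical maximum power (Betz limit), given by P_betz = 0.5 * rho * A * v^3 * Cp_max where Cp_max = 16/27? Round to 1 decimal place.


The Betz coefficient Cp_max = 16/27 = 0.5926
v^3 = 9.0^3 = 729.0
P_betz = 0.5 * rho * A * v^3 * Cp_max
P_betz = 0.5 * 1.25 * 9553.1 * 729.0 * 0.5926
P_betz = 2579337.0 W

2579337.0


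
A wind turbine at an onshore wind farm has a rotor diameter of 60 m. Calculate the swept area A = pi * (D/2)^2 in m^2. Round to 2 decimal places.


Compute the rotor radius:
  r = D / 2 = 60 / 2 = 30.0 m
Calculate swept area:
  A = pi * r^2 = pi * 30.0^2
  A = 2827.43 m^2

2827.43


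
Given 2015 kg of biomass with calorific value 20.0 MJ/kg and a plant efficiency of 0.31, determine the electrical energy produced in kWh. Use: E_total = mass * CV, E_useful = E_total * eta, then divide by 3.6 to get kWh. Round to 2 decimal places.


Total energy = mass * CV = 2015 * 20.0 = 40300.0 MJ
Useful energy = total * eta = 40300.0 * 0.31 = 12493.0 MJ
Convert to kWh: 12493.0 / 3.6
Useful energy = 3470.28 kWh

3470.28


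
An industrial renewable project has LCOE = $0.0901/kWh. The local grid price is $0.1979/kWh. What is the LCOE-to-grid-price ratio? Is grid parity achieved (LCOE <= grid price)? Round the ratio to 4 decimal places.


Compare LCOE to grid price:
  LCOE = $0.0901/kWh, Grid price = $0.1979/kWh
  Ratio = LCOE / grid_price = 0.0901 / 0.1979 = 0.4553
  Grid parity achieved (ratio <= 1)? yes

0.4553


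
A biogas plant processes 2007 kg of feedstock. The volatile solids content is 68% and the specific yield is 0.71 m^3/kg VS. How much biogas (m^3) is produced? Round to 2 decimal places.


Compute volatile solids:
  VS = mass * VS_fraction = 2007 * 0.68 = 1364.76 kg
Calculate biogas volume:
  Biogas = VS * specific_yield = 1364.76 * 0.71
  Biogas = 968.98 m^3

968.98


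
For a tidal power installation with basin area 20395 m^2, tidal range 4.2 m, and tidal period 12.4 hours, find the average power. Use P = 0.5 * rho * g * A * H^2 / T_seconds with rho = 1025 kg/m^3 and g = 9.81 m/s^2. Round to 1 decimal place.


Convert period to seconds: T = 12.4 * 3600 = 44640.0 s
H^2 = 4.2^2 = 17.64
P = 0.5 * rho * g * A * H^2 / T
P = 0.5 * 1025 * 9.81 * 20395 * 17.64 / 44640.0
P = 40519.2 W

40519.2


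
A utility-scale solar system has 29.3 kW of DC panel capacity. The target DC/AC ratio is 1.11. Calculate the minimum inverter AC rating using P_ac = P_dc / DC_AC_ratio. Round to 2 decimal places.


The inverter AC capacity is determined by the DC/AC ratio.
Given: P_dc = 29.3 kW, DC/AC ratio = 1.11
P_ac = P_dc / ratio = 29.3 / 1.11
P_ac = 26.40 kW

26.40


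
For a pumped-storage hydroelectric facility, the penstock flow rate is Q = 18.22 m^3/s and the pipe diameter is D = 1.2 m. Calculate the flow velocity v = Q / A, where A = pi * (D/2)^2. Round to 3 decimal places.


Compute pipe cross-sectional area:
  A = pi * (D/2)^2 = pi * (1.2/2)^2 = 1.131 m^2
Calculate velocity:
  v = Q / A = 18.22 / 1.131
  v = 16.110 m/s

16.110


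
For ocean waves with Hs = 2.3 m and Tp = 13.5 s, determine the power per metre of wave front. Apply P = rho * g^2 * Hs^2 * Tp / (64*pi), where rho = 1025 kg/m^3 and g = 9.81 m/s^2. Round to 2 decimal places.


Apply wave power formula:
  g^2 = 9.81^2 = 96.2361
  Hs^2 = 2.3^2 = 5.29
  Numerator = rho * g^2 * Hs^2 * Tp = 1025 * 96.2361 * 5.29 * 13.5 = 7044518.61
  Denominator = 64 * pi = 201.0619
  P = 7044518.61 / 201.0619 = 35036.56 W/m

35036.56


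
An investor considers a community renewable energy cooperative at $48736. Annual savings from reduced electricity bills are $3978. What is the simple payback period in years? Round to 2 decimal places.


Simple payback period = initial cost / annual savings
Payback = 48736 / 3978
Payback = 12.25 years

12.25


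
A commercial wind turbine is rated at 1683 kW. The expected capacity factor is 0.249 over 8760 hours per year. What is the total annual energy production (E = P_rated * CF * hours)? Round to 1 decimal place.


Annual energy = rated_kW * capacity_factor * hours_per_year
Given: P_rated = 1683 kW, CF = 0.249, hours = 8760
E = 1683 * 0.249 * 8760
E = 3671026.9 kWh

3671026.9


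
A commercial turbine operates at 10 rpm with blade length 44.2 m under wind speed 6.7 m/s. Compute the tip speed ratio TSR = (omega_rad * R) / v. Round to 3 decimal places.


Convert rotational speed to rad/s:
  omega = 10 * 2 * pi / 60 = 1.0472 rad/s
Compute tip speed:
  v_tip = omega * R = 1.0472 * 44.2 = 46.286 m/s
Tip speed ratio:
  TSR = v_tip / v_wind = 46.286 / 6.7 = 6.908

6.908


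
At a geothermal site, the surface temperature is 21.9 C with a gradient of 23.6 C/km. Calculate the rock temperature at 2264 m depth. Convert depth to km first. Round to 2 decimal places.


Convert depth to km: 2264 / 1000 = 2.264 km
Temperature increase = gradient * depth_km = 23.6 * 2.264 = 53.43 C
Temperature at depth = T_surface + delta_T = 21.9 + 53.43
T = 75.33 C

75.33


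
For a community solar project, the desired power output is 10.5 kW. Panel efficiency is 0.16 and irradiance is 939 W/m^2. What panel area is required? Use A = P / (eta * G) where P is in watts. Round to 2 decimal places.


Convert target power to watts: P = 10.5 * 1000 = 10500.0 W
Compute denominator: eta * G = 0.16 * 939 = 150.24
Required area A = P / (eta * G) = 10500.0 / 150.24
A = 69.89 m^2

69.89


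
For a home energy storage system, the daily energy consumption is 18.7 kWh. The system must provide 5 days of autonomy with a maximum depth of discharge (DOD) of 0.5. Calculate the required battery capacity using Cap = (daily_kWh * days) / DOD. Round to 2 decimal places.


Total energy needed = daily * days = 18.7 * 5 = 93.5 kWh
Account for depth of discharge:
  Cap = total_energy / DOD = 93.5 / 0.5
  Cap = 187.00 kWh

187.00


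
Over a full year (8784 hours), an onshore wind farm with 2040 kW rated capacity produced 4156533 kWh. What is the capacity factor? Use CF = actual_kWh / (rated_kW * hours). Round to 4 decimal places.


Capacity factor = actual output / maximum possible output
Maximum possible = rated * hours = 2040 * 8784 = 17919360 kWh
CF = 4156533 / 17919360
CF = 0.2320

0.2320


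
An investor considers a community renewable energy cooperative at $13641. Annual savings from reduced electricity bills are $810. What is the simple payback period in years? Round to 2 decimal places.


Simple payback period = initial cost / annual savings
Payback = 13641 / 810
Payback = 16.84 years

16.84


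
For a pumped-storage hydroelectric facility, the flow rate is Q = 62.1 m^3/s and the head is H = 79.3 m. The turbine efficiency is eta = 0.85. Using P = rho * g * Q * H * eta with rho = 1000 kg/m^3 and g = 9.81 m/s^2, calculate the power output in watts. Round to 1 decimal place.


Apply the hydropower formula P = rho * g * Q * H * eta
rho * g = 1000 * 9.81 = 9810.0
P = 9810.0 * 62.1 * 79.3 * 0.85
P = 41063193.4 W

41063193.4


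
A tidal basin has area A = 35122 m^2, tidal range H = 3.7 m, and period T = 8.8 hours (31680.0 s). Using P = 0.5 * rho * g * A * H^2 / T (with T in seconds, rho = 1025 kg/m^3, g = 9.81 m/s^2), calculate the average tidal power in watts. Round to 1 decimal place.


Convert period to seconds: T = 8.8 * 3600 = 31680.0 s
H^2 = 3.7^2 = 13.69
P = 0.5 * rho * g * A * H^2 / T
P = 0.5 * 1025 * 9.81 * 35122 * 13.69 / 31680.0
P = 76306.3 W

76306.3


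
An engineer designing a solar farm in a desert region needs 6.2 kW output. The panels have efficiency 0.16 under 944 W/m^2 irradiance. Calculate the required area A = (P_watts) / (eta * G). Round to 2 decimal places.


Convert target power to watts: P = 6.2 * 1000 = 6200.0 W
Compute denominator: eta * G = 0.16 * 944 = 151.04
Required area A = P / (eta * G) = 6200.0 / 151.04
A = 41.05 m^2

41.05


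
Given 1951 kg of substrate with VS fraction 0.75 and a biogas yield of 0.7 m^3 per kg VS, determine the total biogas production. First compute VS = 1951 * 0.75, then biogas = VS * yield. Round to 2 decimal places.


Compute volatile solids:
  VS = mass * VS_fraction = 1951 * 0.75 = 1463.25 kg
Calculate biogas volume:
  Biogas = VS * specific_yield = 1463.25 * 0.7
  Biogas = 1024.28 m^3

1024.28


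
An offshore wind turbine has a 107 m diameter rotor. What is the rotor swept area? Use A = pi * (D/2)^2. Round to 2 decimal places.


Compute the rotor radius:
  r = D / 2 = 107 / 2 = 53.5 m
Calculate swept area:
  A = pi * r^2 = pi * 53.5^2
  A = 8992.02 m^2

8992.02


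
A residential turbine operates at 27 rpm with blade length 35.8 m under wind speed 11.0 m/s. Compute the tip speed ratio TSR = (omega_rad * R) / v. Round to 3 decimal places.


Convert rotational speed to rad/s:
  omega = 27 * 2 * pi / 60 = 2.8274 rad/s
Compute tip speed:
  v_tip = omega * R = 2.8274 * 35.8 = 101.222 m/s
Tip speed ratio:
  TSR = v_tip / v_wind = 101.222 / 11.0 = 9.202

9.202


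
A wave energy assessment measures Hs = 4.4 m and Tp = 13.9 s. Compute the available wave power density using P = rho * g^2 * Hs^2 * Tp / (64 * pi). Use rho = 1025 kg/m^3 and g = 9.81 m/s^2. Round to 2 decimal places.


Apply wave power formula:
  g^2 = 9.81^2 = 96.2361
  Hs^2 = 4.4^2 = 19.36
  Numerator = rho * g^2 * Hs^2 * Tp = 1025 * 96.2361 * 19.36 * 13.9 = 26544957.44
  Denominator = 64 * pi = 201.0619
  P = 26544957.44 / 201.0619 = 132023.79 W/m

132023.79


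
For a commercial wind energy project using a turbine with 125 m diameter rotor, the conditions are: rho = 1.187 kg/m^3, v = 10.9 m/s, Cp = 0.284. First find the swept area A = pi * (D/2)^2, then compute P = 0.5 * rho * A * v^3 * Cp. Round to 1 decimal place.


Step 1 -- Compute swept area:
  A = pi * (D/2)^2 = pi * (125/2)^2 = 12271.85 m^2
Step 2 -- Apply wind power equation:
  P = 0.5 * rho * A * v^3 * Cp
  v^3 = 10.9^3 = 1295.029
  P = 0.5 * 1.187 * 12271.85 * 1295.029 * 0.284
  P = 2678727.1 W

2678727.1


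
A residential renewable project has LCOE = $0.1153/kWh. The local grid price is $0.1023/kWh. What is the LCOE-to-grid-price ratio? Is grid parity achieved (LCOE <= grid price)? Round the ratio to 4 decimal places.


Compare LCOE to grid price:
  LCOE = $0.1153/kWh, Grid price = $0.1023/kWh
  Ratio = LCOE / grid_price = 0.1153 / 0.1023 = 1.1271
  Grid parity achieved (ratio <= 1)? no

1.1271


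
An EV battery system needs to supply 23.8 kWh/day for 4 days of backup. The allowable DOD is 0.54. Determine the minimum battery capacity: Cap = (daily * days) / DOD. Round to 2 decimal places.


Total energy needed = daily * days = 23.8 * 4 = 95.2 kWh
Account for depth of discharge:
  Cap = total_energy / DOD = 95.2 / 0.54
  Cap = 176.30 kWh

176.30


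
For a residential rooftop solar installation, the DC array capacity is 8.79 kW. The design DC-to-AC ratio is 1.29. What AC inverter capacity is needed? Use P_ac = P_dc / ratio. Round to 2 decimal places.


The inverter AC capacity is determined by the DC/AC ratio.
Given: P_dc = 8.79 kW, DC/AC ratio = 1.29
P_ac = P_dc / ratio = 8.79 / 1.29
P_ac = 6.81 kW

6.81


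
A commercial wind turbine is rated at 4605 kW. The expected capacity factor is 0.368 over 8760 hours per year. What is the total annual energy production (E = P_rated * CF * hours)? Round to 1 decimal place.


Annual energy = rated_kW * capacity_factor * hours_per_year
Given: P_rated = 4605 kW, CF = 0.368, hours = 8760
E = 4605 * 0.368 * 8760
E = 14845046.4 kWh

14845046.4


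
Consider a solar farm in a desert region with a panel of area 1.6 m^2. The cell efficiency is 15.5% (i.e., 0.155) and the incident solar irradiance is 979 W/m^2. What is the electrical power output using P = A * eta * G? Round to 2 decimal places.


Use the solar power formula P = A * eta * G.
Given: A = 1.6 m^2, eta = 0.155, G = 979 W/m^2
P = 1.6 * 0.155 * 979
P = 242.79 W

242.79


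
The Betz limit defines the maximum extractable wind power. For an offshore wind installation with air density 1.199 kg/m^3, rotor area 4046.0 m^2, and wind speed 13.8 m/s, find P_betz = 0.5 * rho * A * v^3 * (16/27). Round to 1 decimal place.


The Betz coefficient Cp_max = 16/27 = 0.5926
v^3 = 13.8^3 = 2628.072
P_betz = 0.5 * rho * A * v^3 * Cp_max
P_betz = 0.5 * 1.199 * 4046.0 * 2628.072 * 0.5926
P_betz = 3777535.4 W

3777535.4


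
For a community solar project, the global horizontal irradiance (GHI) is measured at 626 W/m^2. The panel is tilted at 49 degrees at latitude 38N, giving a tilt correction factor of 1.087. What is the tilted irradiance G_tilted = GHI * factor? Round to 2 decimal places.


Identify the given values:
  GHI = 626 W/m^2, tilt correction factor = 1.087
Apply the formula G_tilted = GHI * factor:
  G_tilted = 626 * 1.087
  G_tilted = 680.46 W/m^2

680.46


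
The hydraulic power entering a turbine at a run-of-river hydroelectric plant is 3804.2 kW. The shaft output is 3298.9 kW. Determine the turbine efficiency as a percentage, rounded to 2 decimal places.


Turbine efficiency = (output power / input power) * 100
eta = (3298.9 / 3804.2) * 100
eta = 86.72%

86.72


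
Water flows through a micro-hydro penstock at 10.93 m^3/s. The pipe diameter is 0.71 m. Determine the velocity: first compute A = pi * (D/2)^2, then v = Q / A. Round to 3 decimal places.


Compute pipe cross-sectional area:
  A = pi * (D/2)^2 = pi * (0.71/2)^2 = 0.3959 m^2
Calculate velocity:
  v = Q / A = 10.93 / 0.3959
  v = 27.607 m/s

27.607


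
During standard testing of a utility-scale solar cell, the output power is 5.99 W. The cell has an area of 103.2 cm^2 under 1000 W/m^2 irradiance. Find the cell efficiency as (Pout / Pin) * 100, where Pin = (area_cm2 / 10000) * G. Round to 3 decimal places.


First compute the input power:
  Pin = area_cm2 / 10000 * G = 103.2 / 10000 * 1000 = 10.32 W
Then compute efficiency:
  Efficiency = (Pout / Pin) * 100 = (5.99 / 10.32) * 100
  Efficiency = 58.043%

58.043


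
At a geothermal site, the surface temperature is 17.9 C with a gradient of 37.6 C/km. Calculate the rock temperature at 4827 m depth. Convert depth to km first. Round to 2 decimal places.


Convert depth to km: 4827 / 1000 = 4.827 km
Temperature increase = gradient * depth_km = 37.6 * 4.827 = 181.5 C
Temperature at depth = T_surface + delta_T = 17.9 + 181.5
T = 199.40 C

199.40


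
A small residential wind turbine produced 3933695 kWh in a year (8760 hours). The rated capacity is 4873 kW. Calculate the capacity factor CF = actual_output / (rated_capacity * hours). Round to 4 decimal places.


Capacity factor = actual output / maximum possible output
Maximum possible = rated * hours = 4873 * 8760 = 42687480 kWh
CF = 3933695 / 42687480
CF = 0.0922

0.0922


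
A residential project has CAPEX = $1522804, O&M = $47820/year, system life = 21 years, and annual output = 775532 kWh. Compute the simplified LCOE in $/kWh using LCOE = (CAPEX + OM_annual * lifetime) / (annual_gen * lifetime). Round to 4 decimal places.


Total cost = CAPEX + OM * lifetime = 1522804 + 47820 * 21 = 1522804 + 1004220 = 2527024
Total generation = annual * lifetime = 775532 * 21 = 16286172 kWh
LCOE = 2527024 / 16286172
LCOE = 0.1552 $/kWh

0.1552


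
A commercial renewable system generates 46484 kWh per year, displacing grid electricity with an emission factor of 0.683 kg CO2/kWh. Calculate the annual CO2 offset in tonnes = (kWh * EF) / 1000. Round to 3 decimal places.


CO2 offset in kg = generation * emission_factor
CO2 offset = 46484 * 0.683 = 31748.57 kg
Convert to tonnes:
  CO2 offset = 31748.57 / 1000 = 31.749 tonnes

31.749
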